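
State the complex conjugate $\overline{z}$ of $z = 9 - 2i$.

If z = a + bi, then conjugate(z) = a - bi
conjugate(9 - 2i) = 9 + 2i


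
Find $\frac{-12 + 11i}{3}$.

Divisor is real, so divide each part by 3:
= -4 + (11/3)i


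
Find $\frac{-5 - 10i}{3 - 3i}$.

Multiply numerator and denominator by conjugate (3 + 3i):
= (-5 - 10i)(3 + 3i) / (3^2 + (-3)^2)
= (15 - 45i) / 18
Divide through by 3: (5 - 15i) / 6
= 5/6 - (5/2)i


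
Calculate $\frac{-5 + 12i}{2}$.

Divisor is real, so divide each part by 2:
= -5/2 + 6i


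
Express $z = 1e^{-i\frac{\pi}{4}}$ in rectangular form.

a = r cos θ = 1 * sqrt(2)/2 = sqrt(2)/2
b = r sin θ = 1 * -sqrt(2)/2 = -sqrt(2)/2
z = sqrt(2)/2 - (sqrt(2)/2)i


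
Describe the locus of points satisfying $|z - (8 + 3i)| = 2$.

|z - z0| = r describes a circle centered at z0 with radius r
Here z0 = 8 + 3i and r = 2
Locus: Circle centered at (8, 3) with radius 2


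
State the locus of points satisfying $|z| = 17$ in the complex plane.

|z| = 17 means sqrt(x^2 + y^2) = 17
This is a circle of radius 17 centered at the origin


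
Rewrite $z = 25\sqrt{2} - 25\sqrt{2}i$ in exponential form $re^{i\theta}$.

r = |z| = sqrt((25*sqrt(2))^2 + (-25*sqrt(2))^2) = sqrt(1250 + 1250) = sqrt(2500) = 50
θ = arctan(b/a) = arctan(-35.3553/35.3553) (quadrant-adjusted) = -45° = -π/4
z = 50e^(-i*π/4)


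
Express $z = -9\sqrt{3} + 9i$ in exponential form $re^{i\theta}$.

r = |z| = sqrt((-9*sqrt(3))^2 + (9)^2) = sqrt(243 + 81) = sqrt(324) = 18
θ = arctan(b/a) = arctan(9/-15.5885) (quadrant-adjusted) = 150° = 5π/6
z = 18e^(i*5π/6)


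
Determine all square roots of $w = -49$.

|w| = 49, arg(w) = 180°
Root modulus = 49^(1/2) = 7
Root arguments: θ_k = (180° + 360°k)/2 for k = 0, 1, ..., 1
Roots: 7i, -7i


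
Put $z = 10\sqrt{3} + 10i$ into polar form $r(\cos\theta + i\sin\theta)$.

r = |z| = sqrt(a^2 + b^2) = sqrt((10*sqrt(3))^2 + (10)^2) = sqrt(300 + 100) = sqrt(400) = 20
θ = arctan(b/a) = arctan(10/17.3205) (quadrant-adjusted) = 30°
z = 20(cos 30° + i sin 30°)


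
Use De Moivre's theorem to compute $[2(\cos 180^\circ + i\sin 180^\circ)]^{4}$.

By De Moivre: z^n = r^n(cos(nθ) + i sin(nθ))
= 2^4(cos(4*180°) + i sin(4*180°))
= 16(cos 0° + i sin 0°)
= 16


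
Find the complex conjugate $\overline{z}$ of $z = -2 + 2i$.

If z = a + bi, then conjugate(z) = a - bi
conjugate(-2 + 2i) = -2 - 2i


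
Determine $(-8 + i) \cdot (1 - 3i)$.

(a1*a2 - b1*b2) + (a1*b2 + b1*a2)i
= (-8 - (-3)) + (24 + 1)i
= -5 + 25i


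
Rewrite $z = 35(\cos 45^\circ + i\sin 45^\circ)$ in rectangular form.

a = r cos θ = 35 * sqrt(2)/2 = 35*sqrt(2)/2
b = r sin θ = 35 * sqrt(2)/2 = 35*sqrt(2)/2
z = 35*sqrt(2)/2 + (35*sqrt(2)/2)i


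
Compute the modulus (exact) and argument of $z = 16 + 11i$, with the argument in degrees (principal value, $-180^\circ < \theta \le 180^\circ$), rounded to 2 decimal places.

|z| = sqrt(16^2 + 11^2) = sqrt(377)
arg(z) = arctan(b/a) = arctan(11/16) (quadrant-adjusted) = 34.51°


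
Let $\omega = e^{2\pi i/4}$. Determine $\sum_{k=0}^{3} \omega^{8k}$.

Since 4 divides 8, ω^8 = (ω^4)^2 = 1^2 = 1, so every term is 1.
Sum = 4 · 1 = 4


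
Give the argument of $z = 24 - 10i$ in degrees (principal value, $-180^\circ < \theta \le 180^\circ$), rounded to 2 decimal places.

θ = arctan(b/a) = arctan(-10/24) (quadrant-adjusted) = -22.62°


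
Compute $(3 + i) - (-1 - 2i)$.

(3 - (-1)) + (1 - (-2))i = 4 + 3i


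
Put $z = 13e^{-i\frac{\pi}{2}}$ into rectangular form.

a = r cos θ = 13 * 0 = 0
b = r sin θ = 13 * -1 = -13
z = -13i


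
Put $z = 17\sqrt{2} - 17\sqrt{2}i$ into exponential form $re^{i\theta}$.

r = |z| = sqrt((17*sqrt(2))^2 + (-17*sqrt(2))^2) = sqrt(578 + 578) = sqrt(1156) = 34
θ = arctan(b/a) = arctan(-24.0416/24.0416) (quadrant-adjusted) = -45° = -π/4
z = 34e^(-i*π/4)


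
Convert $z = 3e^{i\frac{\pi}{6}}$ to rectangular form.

a = r cos θ = 3 * sqrt(3)/2 = 3*sqrt(3)/2
b = r sin θ = 3 * 1/2 = 3/2
z = 3*sqrt(3)/2 + (3/2)i


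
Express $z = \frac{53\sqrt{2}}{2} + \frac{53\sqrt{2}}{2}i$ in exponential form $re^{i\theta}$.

r = |z| = sqrt((53*sqrt(2)/2)^2 + (53*sqrt(2)/2)^2) = sqrt(2809/2 + 2809/2) = sqrt(2809) = 53
θ = arctan(b/a) = arctan(37.4767/37.4767) (quadrant-adjusted) = 45° = π/4
z = 53e^(i*π/4)


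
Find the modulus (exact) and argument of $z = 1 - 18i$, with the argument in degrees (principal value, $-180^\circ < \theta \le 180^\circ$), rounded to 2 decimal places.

|z| = sqrt(1^2 + (-18)^2) = sqrt(325)
arg(z) = arctan(b/a) = arctan(-18/1) (quadrant-adjusted) = -86.82°


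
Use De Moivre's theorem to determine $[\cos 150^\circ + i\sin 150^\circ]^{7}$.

By De Moivre: z^n = r^n(cos(nθ) + i sin(nθ))
= 1^7(cos(7*150°) + i sin(7*150°))
= 1(cos 330° + i sin 330°)
= sqrt(3)/2 - (1/2)i


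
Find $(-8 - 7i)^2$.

(a + bi)^2 = a^2 - b^2 + 2abi
= (-8)^2 - (-7)^2 + 2*(-8)*(-7)i
= 15 + 112i


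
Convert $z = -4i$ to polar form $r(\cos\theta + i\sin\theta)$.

r = |z| = sqrt(a^2 + b^2) = sqrt((0)^2 + (-4)^2) = sqrt(0 + 16) = sqrt(16) = 4
a = 0 and b < 0, so z lies on the negative imaginary axis: θ = 270°
z = 4(cos 270° + i sin 270°)


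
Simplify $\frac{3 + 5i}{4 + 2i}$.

Multiply numerator and denominator by conjugate (4 - 2i):
= (3 + 5i)(4 - 2i) / (4^2 + 2^2)
= (22 + 14i) / 20
Divide through by 2: (11 + 7i) / 10
= 11/10 + (7/10)i


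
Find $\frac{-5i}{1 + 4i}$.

Multiply numerator and denominator by conjugate (1 - 4i):
= (-5i)(1 - 4i) / (1^2 + 4^2)
= (-20 - 5i) / 17
= -20/17 - (5/17)i


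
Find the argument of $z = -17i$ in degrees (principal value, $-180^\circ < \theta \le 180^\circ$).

a = 0 and b < 0, so z lies on the negative imaginary axis: θ = -90°


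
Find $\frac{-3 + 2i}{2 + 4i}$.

Multiply numerator and denominator by conjugate (2 - 4i):
= (-3 + 2i)(2 - 4i) / (2^2 + 4^2)
= (2 + 16i) / 20
Divide through by 2: (1 + 8i) / 10
= 1/10 + (4/5)i


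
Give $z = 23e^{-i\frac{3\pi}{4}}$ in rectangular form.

a = r cos θ = 23 * -sqrt(2)/2 = -23*sqrt(2)/2
b = r sin θ = 23 * -sqrt(2)/2 = -23*sqrt(2)/2
z = -23*sqrt(2)/2 - (23*sqrt(2)/2)i


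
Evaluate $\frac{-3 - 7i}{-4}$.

Divisor is real, so divide each part by -4:
= 3/4 + (7/4)i


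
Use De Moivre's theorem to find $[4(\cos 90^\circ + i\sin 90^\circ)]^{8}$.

By De Moivre: z^n = r^n(cos(nθ) + i sin(nθ))
= 4^8(cos(8*90°) + i sin(8*90°))
= 65536(cos 0° + i sin 0°)
= 65536


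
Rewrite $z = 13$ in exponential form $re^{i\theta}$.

r = |z| = sqrt((13)^2 + (0)^2) = sqrt(169 + 0) = sqrt(169) = 13
b = 0 and a > 0, so z lies on the positive real axis: θ = 0
z = 13e^(i*0) = 13


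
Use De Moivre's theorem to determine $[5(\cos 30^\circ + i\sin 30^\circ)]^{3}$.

By De Moivre: z^n = r^n(cos(nθ) + i sin(nθ))
= 5^3(cos(3*30°) + i sin(3*30°))
= 125(cos 90° + i sin 90°)
= 125i


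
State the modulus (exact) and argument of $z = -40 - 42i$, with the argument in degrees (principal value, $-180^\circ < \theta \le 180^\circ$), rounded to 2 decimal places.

|z| = sqrt((-40)^2 + (-42)^2) = 58
arg(z) = arctan(b/a) = arctan(-42/-40) (quadrant-adjusted) = -133.60°


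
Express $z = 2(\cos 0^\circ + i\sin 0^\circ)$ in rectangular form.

a = r cos θ = 2 * 1 = 2
b = r sin θ = 2 * 0 = 0
z = 2


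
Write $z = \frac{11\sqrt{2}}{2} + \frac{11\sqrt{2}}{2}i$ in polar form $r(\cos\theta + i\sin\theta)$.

r = |z| = sqrt(a^2 + b^2) = sqrt((11*sqrt(2)/2)^2 + (11*sqrt(2)/2)^2) = sqrt(121/2 + 121/2) = sqrt(121) = 11
θ = arctan(b/a) = arctan(7.7782/7.7782) (quadrant-adjusted) = 45°
z = 11(cos 45° + i sin 45°)


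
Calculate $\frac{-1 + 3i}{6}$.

Divisor is real, so divide each part by 6:
= -1/6 + (1/2)i


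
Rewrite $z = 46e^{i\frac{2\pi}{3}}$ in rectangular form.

a = r cos θ = 46 * -1/2 = -23
b = r sin θ = 46 * sqrt(3)/2 = 23*sqrt(3)
z = -23 + 23*sqrt(3)i


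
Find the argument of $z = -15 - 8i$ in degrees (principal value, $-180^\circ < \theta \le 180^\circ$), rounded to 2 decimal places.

θ = arctan(b/a) = arctan(-8/-15) (quadrant-adjusted) = -151.93°


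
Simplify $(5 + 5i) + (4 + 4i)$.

(5 + 4) + (5 + 4)i = 9 + 9i


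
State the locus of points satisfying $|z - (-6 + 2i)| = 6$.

|z - z0| = r describes a circle centered at z0 with radius r
Here z0 = -6 + 2i and r = 6
Locus: Circle centered at (-6, 2) with radius 6


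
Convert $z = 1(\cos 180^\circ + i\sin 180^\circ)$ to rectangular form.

a = r cos θ = 1 * -1 = -1
b = r sin θ = 1 * 0 = 0
z = -1


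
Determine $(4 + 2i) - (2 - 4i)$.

(4 - 2) + (2 - (-4))i = 2 + 6i


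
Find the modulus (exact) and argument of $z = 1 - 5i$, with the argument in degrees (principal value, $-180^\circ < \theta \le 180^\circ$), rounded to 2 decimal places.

|z| = sqrt(1^2 + (-5)^2) = sqrt(26)
arg(z) = arctan(b/a) = arctan(-5/1) (quadrant-adjusted) = -78.69°


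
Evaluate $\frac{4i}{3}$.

Divisor is real, so divide each part by 3:
= 0 + (4/3)i


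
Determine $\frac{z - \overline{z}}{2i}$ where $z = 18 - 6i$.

z - conjugate(z) = 2bi
(z - conjugate(z))/(2i) = 2bi/(2i) = b = -6


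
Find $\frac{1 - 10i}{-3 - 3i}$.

Multiply numerator and denominator by conjugate (-3 + 3i):
= (1 - 10i)(-3 + 3i) / ((-3)^2 + (-3)^2)
= (27 + 33i) / 18
Divide through by 3: (9 + 11i) / 6
= 3/2 + (11/6)i


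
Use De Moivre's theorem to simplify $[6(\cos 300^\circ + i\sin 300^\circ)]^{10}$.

By De Moivre: z^n = r^n(cos(nθ) + i sin(nθ))
= 6^10(cos(10*300°) + i sin(10*300°))
= 60466176(cos 120° + i sin 120°)
= -30233088 + 30233088*sqrt(3)i


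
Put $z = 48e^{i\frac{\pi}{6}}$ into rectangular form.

a = r cos θ = 48 * sqrt(3)/2 = 24*sqrt(3)
b = r sin θ = 48 * 1/2 = 24
z = 24*sqrt(3) + 24i


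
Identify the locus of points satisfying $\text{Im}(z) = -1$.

Im(z) = y where z = x + yi; the equation y = -1 is satisfied by all points with that y-coordinate
Locus: Horizontal line y = -1


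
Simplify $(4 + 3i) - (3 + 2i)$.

(4 - 3) + (3 - 2)i = 1 + i


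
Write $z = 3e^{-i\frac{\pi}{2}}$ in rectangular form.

a = r cos θ = 3 * 0 = 0
b = r sin θ = 3 * -1 = -3
z = -3i


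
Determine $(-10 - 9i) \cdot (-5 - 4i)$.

(a1*a2 - b1*b2) + (a1*b2 + b1*a2)i
= (50 - 36) + (40 + 45)i
= 14 + 85i


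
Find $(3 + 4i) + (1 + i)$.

(3 + 1) + (4 + 1)i = 4 + 5i


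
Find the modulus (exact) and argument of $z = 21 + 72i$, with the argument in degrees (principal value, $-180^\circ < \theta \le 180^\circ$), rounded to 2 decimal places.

|z| = sqrt(21^2 + 72^2) = 75
arg(z) = arctan(b/a) = arctan(72/21) (quadrant-adjusted) = 73.74°


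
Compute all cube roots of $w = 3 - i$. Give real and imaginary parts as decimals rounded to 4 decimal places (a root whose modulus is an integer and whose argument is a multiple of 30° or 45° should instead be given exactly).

|w| = sqrt(10) ≈ 3.162278, arg(w) ≈ 341.565051°
Root modulus = sqrt(10)^(1/3) ≈ 1.467799
Root arguments: θ_k = (arg(w) + 360°k)/3 for k = 0, 1, ..., 2
Compute each root as (root modulus)(cos θ_k + i sin θ_k) using full-precision intermediates, then round to 4 decimal places.
Roots: -0.5936 + 1.3424i, -0.8658 - 1.1853i, 1.4594 - 0.1571i


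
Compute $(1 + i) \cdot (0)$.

(a1*a2 - b1*b2) + (a1*b2 + b1*a2)i
= (0 - 0) + (0 + 0)i
= 0


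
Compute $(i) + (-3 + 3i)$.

(0 + (-3)) + (1 + 3)i = -3 + 4i


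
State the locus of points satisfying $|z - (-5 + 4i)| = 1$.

|z - z0| = r describes a circle centered at z0 with radius r
Here z0 = -5 + 4i and r = 1
Locus: Circle centered at (-5, 4) with radius 1


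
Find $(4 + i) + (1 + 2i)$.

(4 + 1) + (1 + 2)i = 5 + 3i


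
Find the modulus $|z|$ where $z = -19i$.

|z| = sqrt(a^2 + b^2) = sqrt(0^2 + (-19)^2) = sqrt(361) = 19


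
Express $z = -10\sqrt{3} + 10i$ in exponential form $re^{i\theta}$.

r = |z| = sqrt((-10*sqrt(3))^2 + (10)^2) = sqrt(300 + 100) = sqrt(400) = 20
θ = arctan(b/a) = arctan(10/-17.3205) (quadrant-adjusted) = 150° = 5π/6
z = 20e^(i*5π/6)


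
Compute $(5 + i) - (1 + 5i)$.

(5 - 1) + (1 - 5)i = 4 - 4i


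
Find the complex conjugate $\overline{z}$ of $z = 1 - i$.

If z = a + bi, then conjugate(z) = a - bi
conjugate(1 - i) = 1 + i


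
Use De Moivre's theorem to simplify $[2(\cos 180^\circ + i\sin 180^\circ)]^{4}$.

By De Moivre: z^n = r^n(cos(nθ) + i sin(nθ))
= 2^4(cos(4*180°) + i sin(4*180°))
= 16(cos 0° + i sin 0°)
= 16


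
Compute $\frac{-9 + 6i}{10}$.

Divisor is real, so divide each part by 10:
= -9/10 + (3/5)i


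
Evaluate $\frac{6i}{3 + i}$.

Multiply numerator and denominator by conjugate (3 - i):
= (6i)(3 - i) / (3^2 + 1^2)
= (6 + 18i) / 10
Divide through by 2: (3 + 9i) / 5
= 3/5 + (9/5)i


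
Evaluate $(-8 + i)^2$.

(a + bi)^2 = a^2 - b^2 + 2abi
= (-8)^2 - 1^2 + 2*(-8)*1i
= 63 - 16i


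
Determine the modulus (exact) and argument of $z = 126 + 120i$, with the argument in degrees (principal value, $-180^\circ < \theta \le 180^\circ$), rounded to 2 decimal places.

|z| = sqrt(126^2 + 120^2) = 174
arg(z) = arctan(b/a) = arctan(120/126) (quadrant-adjusted) = 43.60°


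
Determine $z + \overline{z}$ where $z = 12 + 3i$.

z + conjugate(z) = (a + bi) + (a - bi) = 2a
= 2 * 12 = 24


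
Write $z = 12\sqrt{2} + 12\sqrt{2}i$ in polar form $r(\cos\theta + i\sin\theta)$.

r = |z| = sqrt(a^2 + b^2) = sqrt((12*sqrt(2))^2 + (12*sqrt(2))^2) = sqrt(288 + 288) = sqrt(576) = 24
θ = arctan(b/a) = arctan(16.9706/16.9706) (quadrant-adjusted) = 45°
z = 24(cos 45° + i sin 45°)


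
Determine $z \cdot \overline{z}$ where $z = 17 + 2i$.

z * conjugate(z) = |z|^2 = a^2 + b^2
= 17^2 + 2^2 = 293


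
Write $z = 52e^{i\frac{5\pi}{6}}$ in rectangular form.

a = r cos θ = 52 * -sqrt(3)/2 = -26*sqrt(3)
b = r sin θ = 52 * 1/2 = 26
z = -26*sqrt(3) + 26i


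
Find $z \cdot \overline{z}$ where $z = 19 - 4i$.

z * conjugate(z) = |z|^2 = a^2 + b^2
= 19^2 + (-4)^2 = 377


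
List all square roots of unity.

ω_k = e^(2πik/2) = cos(2πk/2) + i sin(2πk/2) for k = 0, 1, ..., 1
Roots: 1, -1


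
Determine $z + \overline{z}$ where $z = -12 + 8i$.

z + conjugate(z) = (a + bi) + (a - bi) = 2a
= 2 * (-12) = -24


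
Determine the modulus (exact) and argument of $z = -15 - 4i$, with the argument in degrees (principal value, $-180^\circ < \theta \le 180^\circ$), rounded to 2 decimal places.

|z| = sqrt((-15)^2 + (-4)^2) = sqrt(241)
arg(z) = arctan(b/a) = arctan(-4/-15) (quadrant-adjusted) = -165.07°


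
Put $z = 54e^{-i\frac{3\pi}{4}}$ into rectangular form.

a = r cos θ = 54 * -sqrt(2)/2 = -27*sqrt(2)
b = r sin θ = 54 * -sqrt(2)/2 = -27*sqrt(2)
z = -27*sqrt(2) - 27*sqrt(2)i


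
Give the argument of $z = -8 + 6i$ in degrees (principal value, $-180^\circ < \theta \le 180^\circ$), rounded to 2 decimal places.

θ = arctan(b/a) = arctan(6/-8) (quadrant-adjusted) = 143.13°


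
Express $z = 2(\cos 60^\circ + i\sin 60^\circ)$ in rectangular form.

a = r cos θ = 2 * 1/2 = 1
b = r sin θ = 2 * sqrt(3)/2 = sqrt(3)
z = 1 + sqrt(3)i


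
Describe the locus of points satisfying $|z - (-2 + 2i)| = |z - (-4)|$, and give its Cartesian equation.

|z - z1| = |z - z2| means z is equidistant from z1 and z2,
i.e. the perpendicular bisector of the segment from (-2, 2) to (-4, 0) (midpoint (-3, 1)).
With z = x + yi, square both sides:
(x - (-2))^2 + (y - 2)^2 = (x - (-4))^2 + (y - 0)^2
The x^2 and y^2 terms cancel: -4x + (-4)y = 16 - 8 = 8
Simplify: x + y = -2
Locus: Perpendicular bisector of the segment from (-2, 2) to (-4, 0): the line x + y = -2


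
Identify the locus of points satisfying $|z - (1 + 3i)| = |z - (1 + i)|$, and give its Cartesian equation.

|z - z1| = |z - z2| means z is equidistant from z1 and z2,
i.e. the perpendicular bisector of the segment from (1, 3) to (1, 1) (midpoint (1, 2)).
With z = x + yi, square both sides:
(x - 1)^2 + (y - 3)^2 = (x - 1)^2 + (y - 1)^2
The x^2 and y^2 terms cancel: 0x + (-4)y = 2 - 10 = -8
Simplify: y = 2
Locus: Perpendicular bisector of the segment from (1, 3) to (1, 1): the line y = 2


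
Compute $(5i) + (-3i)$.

(0 + 0) + (5 + (-3))i = 2i


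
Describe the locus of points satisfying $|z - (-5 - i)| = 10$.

|z - z0| = r describes a circle centered at z0 with radius r
Here z0 = -5 - i and r = 10
Locus: Circle centered at (-5, -1) with radius 10


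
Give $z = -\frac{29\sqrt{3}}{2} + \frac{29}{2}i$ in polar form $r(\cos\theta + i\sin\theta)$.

r = |z| = sqrt(a^2 + b^2) = sqrt((-29*sqrt(3)/2)^2 + (29/2)^2) = sqrt(2523/4 + 841/4) = sqrt(841) = 29
θ = arctan(b/a) = arctan(14.5/-25.1147) (quadrant-adjusted) = 150°
z = 29(cos 150° + i sin 150°)


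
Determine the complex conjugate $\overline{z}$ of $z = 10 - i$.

If z = a + bi, then conjugate(z) = a - bi
conjugate(10 - i) = 10 + i


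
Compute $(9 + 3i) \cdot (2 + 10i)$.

(a1*a2 - b1*b2) + (a1*b2 + b1*a2)i
= (18 - 30) + (90 + 6)i
= -12 + 96i


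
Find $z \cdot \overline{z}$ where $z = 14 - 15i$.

z * conjugate(z) = |z|^2 = a^2 + b^2
= 14^2 + (-15)^2 = 421


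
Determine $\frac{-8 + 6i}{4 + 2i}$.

Multiply numerator and denominator by conjugate (4 - 2i):
= (-8 + 6i)(4 - 2i) / (4^2 + 2^2)
= (-20 + 40i) / 20
= -1 + 2i


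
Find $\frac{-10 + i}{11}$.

Divisor is real, so divide each part by 11:
= -10/11 + (1/11)i


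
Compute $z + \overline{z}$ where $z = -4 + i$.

z + conjugate(z) = (a + bi) + (a - bi) = 2a
= 2 * (-4) = -8


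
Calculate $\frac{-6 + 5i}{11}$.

Divisor is real, so divide each part by 11:
= -6/11 + (5/11)i


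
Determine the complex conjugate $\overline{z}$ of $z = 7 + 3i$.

If z = a + bi, then conjugate(z) = a - bi
conjugate(7 + 3i) = 7 - 3i


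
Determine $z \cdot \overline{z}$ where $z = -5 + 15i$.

z * conjugate(z) = |z|^2 = a^2 + b^2
= (-5)^2 + 15^2 = 250


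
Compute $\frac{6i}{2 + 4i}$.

Multiply numerator and denominator by conjugate (2 - 4i):
= (6i)(2 - 4i) / (2^2 + 4^2)
= (24 + 12i) / 20
Divide through by 4: (6 + 3i) / 5
= 6/5 + (3/5)i


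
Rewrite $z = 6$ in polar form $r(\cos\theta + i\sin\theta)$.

r = |z| = sqrt(a^2 + b^2) = sqrt((6)^2 + (0)^2) = sqrt(36 + 0) = sqrt(36) = 6
b = 0 and a > 0, so z lies on the positive real axis: θ = 0°
z = 6(cos 0° + i sin 0°)


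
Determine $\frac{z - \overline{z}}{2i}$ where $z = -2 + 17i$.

z - conjugate(z) = 2bi
(z - conjugate(z))/(2i) = 2bi/(2i) = b = 17


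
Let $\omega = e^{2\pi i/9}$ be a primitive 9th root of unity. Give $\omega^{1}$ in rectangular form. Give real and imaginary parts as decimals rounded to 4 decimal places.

ω^1 = e^(2πi·1/9) = e^(i·2π/9)
= cos(2π/9) + i sin(2π/9)
= 0.7660 + 0.6428i


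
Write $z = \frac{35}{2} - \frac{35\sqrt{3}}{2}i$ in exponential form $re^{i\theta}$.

r = |z| = sqrt((35/2)^2 + (-35*sqrt(3)/2)^2) = sqrt(1225/4 + 3675/4) = sqrt(1225) = 35
θ = arctan(b/a) = arctan(-30.3109/17.5) (quadrant-adjusted) = -60° = -π/3
z = 35e^(-i*π/3)


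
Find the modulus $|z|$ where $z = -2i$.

|z| = sqrt(a^2 + b^2) = sqrt(0^2 + (-2)^2) = sqrt(4) = 2


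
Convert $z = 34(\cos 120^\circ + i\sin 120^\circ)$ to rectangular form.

a = r cos θ = 34 * -1/2 = -17
b = r sin θ = 34 * sqrt(3)/2 = 17*sqrt(3)
z = -17 + 17*sqrt(3)i


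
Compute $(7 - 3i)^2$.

(a + bi)^2 = a^2 - b^2 + 2abi
= 7^2 - (-3)^2 + 2*7*(-3)i
= 40 - 42i


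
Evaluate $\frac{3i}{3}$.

Divisor is real, so divide each part by 3:
= i


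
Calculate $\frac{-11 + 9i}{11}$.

Divisor is real, so divide each part by 11:
= -1 + (9/11)i


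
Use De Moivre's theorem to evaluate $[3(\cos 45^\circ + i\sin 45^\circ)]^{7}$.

By De Moivre: z^n = r^n(cos(nθ) + i sin(nθ))
= 3^7(cos(7*45°) + i sin(7*45°))
= 2187(cos 315° + i sin 315°)
= 2187*sqrt(2)/2 - (2187*sqrt(2)/2)i


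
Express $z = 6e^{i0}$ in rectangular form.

a = r cos θ = 6 * 1 = 6
b = r sin θ = 6 * 0 = 0
z = 6


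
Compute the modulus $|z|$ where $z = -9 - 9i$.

|z| = sqrt(a^2 + b^2) = sqrt((-9)^2 + (-9)^2) = sqrt(162) = sqrt(162)


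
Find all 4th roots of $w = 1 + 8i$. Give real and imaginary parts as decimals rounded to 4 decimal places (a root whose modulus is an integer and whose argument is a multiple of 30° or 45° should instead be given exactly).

|w| = sqrt(65) ≈ 8.062258, arg(w) ≈ 82.874984°
Root modulus = sqrt(65)^(1/4) ≈ 1.685055
Root arguments: θ_k = (arg(w) + 360°k)/4 for k = 0, 1, ..., 3
Compute each root as (root modulus)(cos θ_k + i sin θ_k) using full-precision intermediates, then round to 4 decimal places.
Roots: 1.5761 + 0.5961i, -0.5961 + 1.5761i, -1.5761 - 0.5961i, 0.5961 - 1.5761i


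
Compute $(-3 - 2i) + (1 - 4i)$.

(-3 + 1) + (-2 + (-4))i = -2 - 6i


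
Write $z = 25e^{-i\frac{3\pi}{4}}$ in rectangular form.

a = r cos θ = 25 * -sqrt(2)/2 = -25*sqrt(2)/2
b = r sin θ = 25 * -sqrt(2)/2 = -25*sqrt(2)/2
z = -25*sqrt(2)/2 - (25*sqrt(2)/2)i


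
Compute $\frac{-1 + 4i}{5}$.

Divisor is real, so divide each part by 5:
= -1/5 + (4/5)i


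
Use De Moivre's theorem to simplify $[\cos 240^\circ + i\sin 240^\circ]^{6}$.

By De Moivre: z^n = r^n(cos(nθ) + i sin(nθ))
= 1^6(cos(6*240°) + i sin(6*240°))
= 1(cos 0° + i sin 0°)
= 1


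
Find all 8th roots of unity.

ω_k = e^(2πik/8) = cos(2πk/8) + i sin(2πk/8) for k = 0, 1, ..., 7
Roots: 1, sqrt(2)/2 + (sqrt(2)/2)i, i, -sqrt(2)/2 + (sqrt(2)/2)i, -1, -sqrt(2)/2 - (sqrt(2)/2)i, -i, sqrt(2)/2 - (sqrt(2)/2)i


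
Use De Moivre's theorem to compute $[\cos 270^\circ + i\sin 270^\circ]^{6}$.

By De Moivre: z^n = r^n(cos(nθ) + i sin(nθ))
= 1^6(cos(6*270°) + i sin(6*270°))
= 1(cos 180° + i sin 180°)
= -1


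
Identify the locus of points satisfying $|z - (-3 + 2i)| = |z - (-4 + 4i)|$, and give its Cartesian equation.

|z - z1| = |z - z2| means z is equidistant from z1 and z2,
i.e. the perpendicular bisector of the segment from (-3, 2) to (-4, 4) (midpoint (-7/2, 3)).
With z = x + yi, square both sides:
(x - (-3))^2 + (y - 2)^2 = (x - (-4))^2 + (y - 4)^2
The x^2 and y^2 terms cancel: -2x + 4y = 32 - 13 = 19
Simplify: 2x - 4y = -19
Locus: Perpendicular bisector of the segment from (-3, 2) to (-4, 4): the line 2x - 4y = -19


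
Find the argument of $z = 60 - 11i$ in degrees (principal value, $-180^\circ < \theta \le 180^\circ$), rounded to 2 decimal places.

θ = arctan(b/a) = arctan(-11/60) (quadrant-adjusted) = -10.39°


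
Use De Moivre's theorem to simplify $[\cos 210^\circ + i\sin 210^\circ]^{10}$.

By De Moivre: z^n = r^n(cos(nθ) + i sin(nθ))
= 1^10(cos(10*210°) + i sin(10*210°))
= 1(cos 300° + i sin 300°)
= 1/2 - (sqrt(3)/2)i


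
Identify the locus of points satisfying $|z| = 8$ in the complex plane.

|z| = 8 means sqrt(x^2 + y^2) = 8
This is a circle of radius 8 centered at the origin


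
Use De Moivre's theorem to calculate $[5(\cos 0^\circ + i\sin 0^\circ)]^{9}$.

By De Moivre: z^n = r^n(cos(nθ) + i sin(nθ))
= 5^9(cos(9*0°) + i sin(9*0°))
= 1953125(cos 0° + i sin 0°)
= 1953125


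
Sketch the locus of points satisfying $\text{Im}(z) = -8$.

Im(z) = y where z = x + yi; the equation y = -8 is satisfied by all points with that y-coordinate
Locus: Horizontal line y = -8


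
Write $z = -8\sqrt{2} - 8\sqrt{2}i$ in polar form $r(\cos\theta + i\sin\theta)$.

r = |z| = sqrt(a^2 + b^2) = sqrt((-8*sqrt(2))^2 + (-8*sqrt(2))^2) = sqrt(128 + 128) = sqrt(256) = 16
θ = arctan(b/a) = arctan(-11.3137/-11.3137) (quadrant-adjusted) = 225°
z = 16(cos 225° + i sin 225°)


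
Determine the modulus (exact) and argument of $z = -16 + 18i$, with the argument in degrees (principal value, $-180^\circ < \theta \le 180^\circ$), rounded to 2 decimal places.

|z| = sqrt((-16)^2 + 18^2) = sqrt(580)
arg(z) = arctan(b/a) = arctan(18/-16) (quadrant-adjusted) = 131.63°


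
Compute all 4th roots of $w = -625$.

|w| = 625, arg(w) = 180°
Root modulus = 625^(1/4) = 5
Root arguments: θ_k = (180° + 360°k)/4 for k = 0, 1, ..., 3
Roots: 5*sqrt(2)/2 + (5*sqrt(2)/2)i, -5*sqrt(2)/2 + (5*sqrt(2)/2)i, -5*sqrt(2)/2 - (5*sqrt(2)/2)i, 5*sqrt(2)/2 - (5*sqrt(2)/2)i


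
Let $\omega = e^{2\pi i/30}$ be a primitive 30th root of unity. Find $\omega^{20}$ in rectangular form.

ω^20 = e^(2πi·20/30) = e^(i·4π/3)
= cos(4π/3) + i sin(4π/3)
= -1/2 - (sqrt(3)/2)i


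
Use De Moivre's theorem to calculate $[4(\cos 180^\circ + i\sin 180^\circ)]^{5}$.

By De Moivre: z^n = r^n(cos(nθ) + i sin(nθ))
= 4^5(cos(5*180°) + i sin(5*180°))
= 1024(cos 180° + i sin 180°)
= -1024


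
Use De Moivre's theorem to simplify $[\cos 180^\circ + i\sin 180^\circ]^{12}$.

By De Moivre: z^n = r^n(cos(nθ) + i sin(nθ))
= 1^12(cos(12*180°) + i sin(12*180°))
= 1(cos 0° + i sin 0°)
= 1


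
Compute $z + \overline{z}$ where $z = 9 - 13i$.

z + conjugate(z) = (a + bi) + (a - bi) = 2a
= 2 * 9 = 18


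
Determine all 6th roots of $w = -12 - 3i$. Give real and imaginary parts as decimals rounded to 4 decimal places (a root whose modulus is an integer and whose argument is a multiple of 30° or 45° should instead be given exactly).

|w| = sqrt(153) ≈ 12.369317, arg(w) ≈ 194.036243°
Root modulus = sqrt(153)^(1/6) ≈ 1.520749
Root arguments: θ_k = (arg(w) + 360°k)/6 for k = 0, 1, ..., 5
Compute each root as (root modulus)(cos θ_k + i sin θ_k) using full-precision intermediates, then round to 4 decimal places.
Roots: 1.2849 + 0.8135i, -0.0621 + 1.5195i, -1.3469 + 0.7060i, -1.2849 - 0.8135i, 0.0621 - 1.5195i, 1.3469 - 0.7060i


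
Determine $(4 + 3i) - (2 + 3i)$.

(4 - 2) + (3 - 3)i = 2


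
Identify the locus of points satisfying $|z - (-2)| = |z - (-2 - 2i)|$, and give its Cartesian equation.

|z - z1| = |z - z2| means z is equidistant from z1 and z2,
i.e. the perpendicular bisector of the segment from (-2, 0) to (-2, -2) (midpoint (-2, -1)).
With z = x + yi, square both sides:
(x - (-2))^2 + (y - 0)^2 = (x - (-2))^2 + (y - (-2))^2
The x^2 and y^2 terms cancel: 0x + (-4)y = 8 - 4 = 4
Simplify: y = -1
Locus: Perpendicular bisector of the segment from (-2, 0) to (-2, -2): the line y = -1


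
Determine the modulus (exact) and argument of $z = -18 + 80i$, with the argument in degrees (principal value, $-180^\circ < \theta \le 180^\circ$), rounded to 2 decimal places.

|z| = sqrt((-18)^2 + 80^2) = 82
arg(z) = arctan(b/a) = arctan(80/-18) (quadrant-adjusted) = 102.68°


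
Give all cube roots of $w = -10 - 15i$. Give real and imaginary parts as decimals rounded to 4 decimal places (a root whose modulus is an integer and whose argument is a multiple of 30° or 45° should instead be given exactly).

|w| = sqrt(325) ≈ 18.027756, arg(w) ≈ 236.309932°
Root modulus = sqrt(325)^(1/3) ≈ 2.622088
Root arguments: θ_k = (arg(w) + 360°k)/3 for k = 0, 1, ..., 2
Compute each root as (root modulus)(cos θ_k + i sin θ_k) using full-precision intermediates, then round to 4 decimal places.
Roots: 0.5106 + 2.5719i, -2.4826 - 0.8437i, 1.9720 - 1.7282i


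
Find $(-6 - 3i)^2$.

(a + bi)^2 = a^2 - b^2 + 2abi
= (-6)^2 - (-3)^2 + 2*(-6)*(-3)i
= 27 + 36i


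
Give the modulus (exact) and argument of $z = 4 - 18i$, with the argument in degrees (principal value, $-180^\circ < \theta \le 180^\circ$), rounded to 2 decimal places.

|z| = sqrt(4^2 + (-18)^2) = sqrt(340)
arg(z) = arctan(b/a) = arctan(-18/4) (quadrant-adjusted) = -77.47°


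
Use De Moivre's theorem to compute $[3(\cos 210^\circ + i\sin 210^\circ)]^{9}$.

By De Moivre: z^n = r^n(cos(nθ) + i sin(nθ))
= 3^9(cos(9*210°) + i sin(9*210°))
= 19683(cos 90° + i sin 90°)
= 19683i


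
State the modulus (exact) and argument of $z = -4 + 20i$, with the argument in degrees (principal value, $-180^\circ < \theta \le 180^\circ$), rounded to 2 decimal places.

|z| = sqrt((-4)^2 + 20^2) = sqrt(416)
arg(z) = arctan(b/a) = arctan(20/-4) (quadrant-adjusted) = 101.31°


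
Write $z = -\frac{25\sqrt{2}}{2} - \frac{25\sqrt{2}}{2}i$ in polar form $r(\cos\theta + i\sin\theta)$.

r = |z| = sqrt(a^2 + b^2) = sqrt((-25*sqrt(2)/2)^2 + (-25*sqrt(2)/2)^2) = sqrt(625/2 + 625/2) = sqrt(625) = 25
θ = arctan(b/a) = arctan(-17.6777/-17.6777) (quadrant-adjusted) = 225°
z = 25(cos 225° + i sin 225°)


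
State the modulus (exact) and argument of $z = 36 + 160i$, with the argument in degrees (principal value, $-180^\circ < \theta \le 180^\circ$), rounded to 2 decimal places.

|z| = sqrt(36^2 + 160^2) = 164
arg(z) = arctan(b/a) = arctan(160/36) (quadrant-adjusted) = 77.32°


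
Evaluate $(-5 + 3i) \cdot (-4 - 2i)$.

(a1*a2 - b1*b2) + (a1*b2 + b1*a2)i
= (20 - (-6)) + (10 + (-12))i
= 26 - 2i


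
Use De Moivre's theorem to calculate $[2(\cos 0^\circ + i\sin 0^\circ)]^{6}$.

By De Moivre: z^n = r^n(cos(nθ) + i sin(nθ))
= 2^6(cos(6*0°) + i sin(6*0°))
= 64(cos 0° + i sin 0°)
= 64


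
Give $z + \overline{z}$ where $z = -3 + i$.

z + conjugate(z) = (a + bi) + (a - bi) = 2a
= 2 * (-3) = -6


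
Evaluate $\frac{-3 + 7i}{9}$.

Divisor is real, so divide each part by 9:
= -1/3 + (7/9)i


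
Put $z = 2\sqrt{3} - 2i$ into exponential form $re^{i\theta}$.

r = |z| = sqrt((2*sqrt(3))^2 + (-2)^2) = sqrt(12 + 4) = sqrt(16) = 4
θ = arctan(b/a) = arctan(-2/3.4641) (quadrant-adjusted) = -30° = -π/6
z = 4e^(-i*π/6)


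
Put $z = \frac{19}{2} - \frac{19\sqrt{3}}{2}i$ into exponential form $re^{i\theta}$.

r = |z| = sqrt((19/2)^2 + (-19*sqrt(3)/2)^2) = sqrt(361/4 + 1083/4) = sqrt(361) = 19
θ = arctan(b/a) = arctan(-16.4545/9.5) (quadrant-adjusted) = -60° = -π/3
z = 19e^(-i*π/3)


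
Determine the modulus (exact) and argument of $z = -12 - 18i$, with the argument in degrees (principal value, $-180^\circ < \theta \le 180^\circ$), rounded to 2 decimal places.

|z| = sqrt((-12)^2 + (-18)^2) = sqrt(468)
arg(z) = arctan(b/a) = arctan(-18/-12) (quadrant-adjusted) = -123.69°


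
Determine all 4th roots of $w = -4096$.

|w| = 4096, arg(w) = 180°
Root modulus = 4096^(1/4) = 8
Root arguments: θ_k = (180° + 360°k)/4 for k = 0, 1, ..., 3
Roots: 4*sqrt(2) + 4*sqrt(2)i, -4*sqrt(2) + 4*sqrt(2)i, -4*sqrt(2) - 4*sqrt(2)i, 4*sqrt(2) - 4*sqrt(2)i


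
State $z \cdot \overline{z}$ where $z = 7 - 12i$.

z * conjugate(z) = |z|^2 = a^2 + b^2
= 7^2 + (-12)^2 = 193


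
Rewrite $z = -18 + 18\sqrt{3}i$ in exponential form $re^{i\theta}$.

r = |z| = sqrt((-18)^2 + (18*sqrt(3))^2) = sqrt(324 + 972) = sqrt(1296) = 36
θ = arctan(b/a) = arctan(31.1769/-18) (quadrant-adjusted) = 120° = 2π/3
z = 36e^(i*2π/3)


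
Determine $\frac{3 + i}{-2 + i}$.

Multiply numerator and denominator by conjugate (-2 - i):
= (3 + i)(-2 - i) / ((-2)^2 + 1^2)
= (-5 - 5i) / 5
= -1 - i


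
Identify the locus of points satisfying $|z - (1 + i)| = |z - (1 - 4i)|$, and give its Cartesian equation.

|z - z1| = |z - z2| means z is equidistant from z1 and z2,
i.e. the perpendicular bisector of the segment from (1, 1) to (1, -4) (midpoint (1, -3/2)).
With z = x + yi, square both sides:
(x - 1)^2 + (y - 1)^2 = (x - 1)^2 + (y - (-4))^2
The x^2 and y^2 terms cancel: 0x + (-10)y = 17 - 2 = 15
Simplify: y = -3/2
Locus: Perpendicular bisector of the segment from (1, 1) to (1, -4): the line y = -3/2


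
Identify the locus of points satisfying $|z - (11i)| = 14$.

|z - z0| = r describes a circle centered at z0 with radius r
Here z0 = 11i and r = 14
Locus: Circle centered at (0, 11) with radius 14


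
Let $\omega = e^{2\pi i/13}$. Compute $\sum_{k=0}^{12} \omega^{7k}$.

Let ζ = ω^7 = e^(2πi·7/13). Since 13 ∤ 7, ζ ≠ 1.
Sum = Σ_{k=0}^{12} ζ^k = (ζ^13 - 1)/(ζ - 1) = (ω^{7·13} - 1)/(ζ - 1) = (1 - 1)/(ζ - 1) = 0


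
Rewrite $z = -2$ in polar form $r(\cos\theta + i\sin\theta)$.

r = |z| = sqrt(a^2 + b^2) = sqrt((-2)^2 + (0)^2) = sqrt(4 + 0) = sqrt(4) = 2
b = 0 and a < 0, so z lies on the negative real axis: θ = 180°
z = 2(cos 180° + i sin 180°)


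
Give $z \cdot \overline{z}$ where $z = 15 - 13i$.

z * conjugate(z) = |z|^2 = a^2 + b^2
= 15^2 + (-13)^2 = 394


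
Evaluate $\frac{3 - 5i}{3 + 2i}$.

Multiply numerator and denominator by conjugate (3 - 2i):
= (3 - 5i)(3 - 2i) / (3^2 + 2^2)
= (-1 - 21i) / 13
= -1/13 - (21/13)i


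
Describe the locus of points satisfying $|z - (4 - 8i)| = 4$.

|z - z0| = r describes a circle centered at z0 with radius r
Here z0 = 4 - 8i and r = 4
Locus: Circle centered at (4, -8) with radius 4


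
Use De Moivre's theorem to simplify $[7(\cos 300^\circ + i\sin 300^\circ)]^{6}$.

By De Moivre: z^n = r^n(cos(nθ) + i sin(nθ))
= 7^6(cos(6*300°) + i sin(6*300°))
= 117649(cos 0° + i sin 0°)
= 117649


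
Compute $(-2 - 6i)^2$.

(a + bi)^2 = a^2 - b^2 + 2abi
= (-2)^2 - (-6)^2 + 2*(-2)*(-6)i
= -32 + 24i


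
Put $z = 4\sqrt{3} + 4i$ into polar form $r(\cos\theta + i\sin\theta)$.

r = |z| = sqrt(a^2 + b^2) = sqrt((4*sqrt(3))^2 + (4)^2) = sqrt(48 + 16) = sqrt(64) = 8
θ = arctan(b/a) = arctan(4/6.9282) (quadrant-adjusted) = 30°
z = 8(cos 30° + i sin 30°)


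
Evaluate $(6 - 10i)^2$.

(a + bi)^2 = a^2 - b^2 + 2abi
= 6^2 - (-10)^2 + 2*6*(-10)i
= -64 - 120i


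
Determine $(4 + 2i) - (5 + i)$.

(4 - 5) + (2 - 1)i = -1 + i


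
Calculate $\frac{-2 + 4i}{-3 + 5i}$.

Multiply numerator and denominator by conjugate (-3 - 5i):
= (-2 + 4i)(-3 - 5i) / ((-3)^2 + 5^2)
= (26 - 2i) / 34
Divide through by 2: (13 - i) / 17
= 13/17 - (1/17)i


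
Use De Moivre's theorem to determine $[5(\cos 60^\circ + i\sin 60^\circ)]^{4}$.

By De Moivre: z^n = r^n(cos(nθ) + i sin(nθ))
= 5^4(cos(4*60°) + i sin(4*60°))
= 625(cos 240° + i sin 240°)
= -625/2 - (625*sqrt(3)/2)i


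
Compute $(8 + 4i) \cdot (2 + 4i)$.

(a1*a2 - b1*b2) + (a1*b2 + b1*a2)i
= (16 - 16) + (32 + 8)i
= 40i


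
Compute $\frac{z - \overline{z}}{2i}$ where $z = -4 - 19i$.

z - conjugate(z) = 2bi
(z - conjugate(z))/(2i) = 2bi/(2i) = b = -19


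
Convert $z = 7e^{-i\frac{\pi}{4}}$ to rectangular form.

a = r cos θ = 7 * sqrt(2)/2 = 7*sqrt(2)/2
b = r sin θ = 7 * -sqrt(2)/2 = -7*sqrt(2)/2
z = 7*sqrt(2)/2 - (7*sqrt(2)/2)i


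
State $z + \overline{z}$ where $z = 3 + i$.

z + conjugate(z) = (a + bi) + (a - bi) = 2a
= 2 * 3 = 6


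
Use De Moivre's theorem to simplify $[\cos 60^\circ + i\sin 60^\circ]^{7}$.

By De Moivre: z^n = r^n(cos(nθ) + i sin(nθ))
= 1^7(cos(7*60°) + i sin(7*60°))
= 1(cos 60° + i sin 60°)
= 1/2 + (sqrt(3)/2)i


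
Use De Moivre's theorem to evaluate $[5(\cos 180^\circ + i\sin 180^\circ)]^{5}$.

By De Moivre: z^n = r^n(cos(nθ) + i sin(nθ))
= 5^5(cos(5*180°) + i sin(5*180°))
= 3125(cos 180° + i sin 180°)
= -3125


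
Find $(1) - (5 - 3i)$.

(1 - 5) + (0 - (-3))i = -4 + 3i


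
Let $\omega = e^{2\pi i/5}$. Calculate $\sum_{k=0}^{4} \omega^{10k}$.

Since 5 divides 10, ω^10 = (ω^5)^2 = 1^2 = 1, so every term is 1.
Sum = 5 · 1 = 5


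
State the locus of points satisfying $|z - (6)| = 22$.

|z - z0| = r describes a circle centered at z0 with radius r
Here z0 = 6 and r = 22
Locus: Circle centered at (6, 0) with radius 22


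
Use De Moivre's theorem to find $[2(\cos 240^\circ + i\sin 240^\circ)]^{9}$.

By De Moivre: z^n = r^n(cos(nθ) + i sin(nθ))
= 2^9(cos(9*240°) + i sin(9*240°))
= 512(cos 0° + i sin 0°)
= 512


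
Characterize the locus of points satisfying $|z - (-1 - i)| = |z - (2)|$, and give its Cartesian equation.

|z - z1| = |z - z2| means z is equidistant from z1 and z2,
i.e. the perpendicular bisector of the segment from (-1, -1) to (2, 0) (midpoint (1/2, -1/2)).
With z = x + yi, square both sides:
(x - (-1))^2 + (y - (-1))^2 = (x - 2)^2 + (y - 0)^2
The x^2 and y^2 terms cancel: 6x + 2y = 4 - 2 = 2
Simplify: 3x + y = 1
Locus: Perpendicular bisector of the segment from (-1, -1) to (2, 0): the line 3x + y = 1


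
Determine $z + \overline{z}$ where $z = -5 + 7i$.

z + conjugate(z) = (a + bi) + (a - bi) = 2a
= 2 * (-5) = -10


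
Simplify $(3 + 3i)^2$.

(a + bi)^2 = a^2 - b^2 + 2abi
= 3^2 - 3^2 + 2*3*3i
= 18i


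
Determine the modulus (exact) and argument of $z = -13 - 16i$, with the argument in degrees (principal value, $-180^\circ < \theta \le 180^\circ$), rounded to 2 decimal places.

|z| = sqrt((-13)^2 + (-16)^2) = sqrt(425)
arg(z) = arctan(b/a) = arctan(-16/-13) (quadrant-adjusted) = -129.09°


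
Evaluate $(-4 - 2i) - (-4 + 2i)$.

(-4 - (-4)) + (-2 - 2)i = -4i


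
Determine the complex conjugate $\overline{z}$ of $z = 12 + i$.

If z = a + bi, then conjugate(z) = a - bi
conjugate(12 + i) = 12 - i


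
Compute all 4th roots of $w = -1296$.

|w| = 1296, arg(w) = 180°
Root modulus = 1296^(1/4) = 6
Root arguments: θ_k = (180° + 360°k)/4 for k = 0, 1, ..., 3
Roots: 3*sqrt(2) + 3*sqrt(2)i, -3*sqrt(2) + 3*sqrt(2)i, -3*sqrt(2) - 3*sqrt(2)i, 3*sqrt(2) - 3*sqrt(2)i


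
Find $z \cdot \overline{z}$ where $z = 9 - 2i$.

z * conjugate(z) = |z|^2 = a^2 + b^2
= 9^2 + (-2)^2 = 85


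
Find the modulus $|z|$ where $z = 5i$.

|z| = sqrt(a^2 + b^2) = sqrt(0^2 + 5^2) = sqrt(25) = 5


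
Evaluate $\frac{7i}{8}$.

Divisor is real, so divide each part by 8:
= 0 + (7/8)i


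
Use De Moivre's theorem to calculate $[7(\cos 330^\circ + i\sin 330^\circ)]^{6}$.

By De Moivre: z^n = r^n(cos(nθ) + i sin(nθ))
= 7^6(cos(6*330°) + i sin(6*330°))
= 117649(cos 180° + i sin 180°)
= -117649


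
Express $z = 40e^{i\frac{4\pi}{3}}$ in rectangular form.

a = r cos θ = 40 * -1/2 = -20
b = r sin θ = 40 * -sqrt(3)/2 = -20*sqrt(3)
z = -20 - 20*sqrt(3)i


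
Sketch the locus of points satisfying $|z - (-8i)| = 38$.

|z - z0| = r describes a circle centered at z0 with radius r
Here z0 = -8i and r = 38
Locus: Circle centered at (0, -8) with radius 38


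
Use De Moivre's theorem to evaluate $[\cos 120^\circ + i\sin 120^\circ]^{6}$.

By De Moivre: z^n = r^n(cos(nθ) + i sin(nθ))
= 1^6(cos(6*120°) + i sin(6*120°))
= 1(cos 0° + i sin 0°)
= 1


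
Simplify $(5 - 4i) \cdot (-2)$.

(a1*a2 - b1*b2) + (a1*b2 + b1*a2)i
= (-10 - 0) + (0 + 8)i
= -10 + 8i


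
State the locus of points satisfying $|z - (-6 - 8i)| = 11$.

|z - z0| = r describes a circle centered at z0 with radius r
Here z0 = -6 - 8i and r = 11
Locus: Circle centered at (-6, -8) with radius 11


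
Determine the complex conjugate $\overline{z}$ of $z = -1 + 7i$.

If z = a + bi, then conjugate(z) = a - bi
conjugate(-1 + 7i) = -1 - 7i


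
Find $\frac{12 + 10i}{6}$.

Divisor is real, so divide each part by 6:
= 2 + (5/3)i


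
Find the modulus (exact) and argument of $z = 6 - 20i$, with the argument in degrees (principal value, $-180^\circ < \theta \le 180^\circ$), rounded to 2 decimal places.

|z| = sqrt(6^2 + (-20)^2) = sqrt(436)
arg(z) = arctan(b/a) = arctan(-20/6) (quadrant-adjusted) = -73.30°


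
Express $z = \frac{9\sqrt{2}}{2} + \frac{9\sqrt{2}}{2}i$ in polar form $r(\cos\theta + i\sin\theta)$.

r = |z| = sqrt(a^2 + b^2) = sqrt((9*sqrt(2)/2)^2 + (9*sqrt(2)/2)^2) = sqrt(81/2 + 81/2) = sqrt(81) = 9
θ = arctan(b/a) = arctan(6.364/6.364) (quadrant-adjusted) = 45°
z = 9(cos 45° + i sin 45°)


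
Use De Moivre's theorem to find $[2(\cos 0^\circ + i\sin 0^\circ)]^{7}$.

By De Moivre: z^n = r^n(cos(nθ) + i sin(nθ))
= 2^7(cos(7*0°) + i sin(7*0°))
= 128(cos 0° + i sin 0°)
= 128


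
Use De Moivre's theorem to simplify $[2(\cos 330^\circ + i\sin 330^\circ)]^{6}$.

By De Moivre: z^n = r^n(cos(nθ) + i sin(nθ))
= 2^6(cos(6*330°) + i sin(6*330°))
= 64(cos 180° + i sin 180°)
= -64


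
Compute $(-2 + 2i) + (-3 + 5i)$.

(-2 + (-3)) + (2 + 5)i = -5 + 7i


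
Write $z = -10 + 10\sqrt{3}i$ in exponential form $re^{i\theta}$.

r = |z| = sqrt((-10)^2 + (10*sqrt(3))^2) = sqrt(100 + 300) = sqrt(400) = 20
θ = arctan(b/a) = arctan(17.3205/-10) (quadrant-adjusted) = 120° = 2π/3
z = 20e^(i*2π/3)
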